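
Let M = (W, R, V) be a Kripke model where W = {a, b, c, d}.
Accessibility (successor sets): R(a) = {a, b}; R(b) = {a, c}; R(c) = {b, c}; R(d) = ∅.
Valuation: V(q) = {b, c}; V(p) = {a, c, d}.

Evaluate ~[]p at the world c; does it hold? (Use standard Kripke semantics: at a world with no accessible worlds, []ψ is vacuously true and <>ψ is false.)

Yes

At c: []p is false, so ~[]p is true.
  At c: []p requires p at every successor {b, c}.
    p fails at b, so []p is false at c.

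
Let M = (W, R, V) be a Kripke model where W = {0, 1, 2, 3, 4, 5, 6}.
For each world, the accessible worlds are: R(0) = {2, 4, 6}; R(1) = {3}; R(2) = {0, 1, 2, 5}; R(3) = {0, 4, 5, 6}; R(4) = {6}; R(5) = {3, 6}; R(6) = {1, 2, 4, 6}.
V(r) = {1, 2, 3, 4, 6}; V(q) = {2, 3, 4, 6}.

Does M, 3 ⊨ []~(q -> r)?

At 3: []~(q -> r) requires ~(q -> r) at every successor {0, 4, 5, 6}.
  ~(q -> r) fails at 0, so []~(q -> r) is false at 3.

No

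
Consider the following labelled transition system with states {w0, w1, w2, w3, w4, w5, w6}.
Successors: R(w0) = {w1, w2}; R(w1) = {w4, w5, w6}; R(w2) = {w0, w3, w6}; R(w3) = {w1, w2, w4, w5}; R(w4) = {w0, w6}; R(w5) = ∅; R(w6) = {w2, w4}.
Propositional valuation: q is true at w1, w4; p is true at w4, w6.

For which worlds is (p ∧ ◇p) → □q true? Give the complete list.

Let φ = (p ∧ ◇p) → □q. Evaluate φ at each world:
  w0 (successors {w1, w2}): φ is true.
  w1 (successors {w4, w5, w6}): φ is true.
  w2 (successors {w0, w3, w6}): φ is true.
  w3 (successors {w1, w2, w4, w5}): φ is true.
  w4 (successors {w0, w6}): φ is false.
  w5 (successors ∅): φ is true.
  w6 (successors {w2, w4}): φ is false.
For instance, at w1:
  At w1: p ∧ ◇p is false, □q is false, so (p ∧ ◇p) → □q is true.
    At w1: p is false, ◇p is true, so p ∧ ◇p is false.
      At w1: ◇p requires p at some successor in {w4, w5, w6}.
        p holds at w4, so ◇p is true at w1.
    At w1: □q requires q at every successor {w4, w5, w6}.
      q fails at w5, so □q is false at w1.
Satisfying worlds: {w0, w1, w2, w3, w5}

w0, w1, w2, w3, w5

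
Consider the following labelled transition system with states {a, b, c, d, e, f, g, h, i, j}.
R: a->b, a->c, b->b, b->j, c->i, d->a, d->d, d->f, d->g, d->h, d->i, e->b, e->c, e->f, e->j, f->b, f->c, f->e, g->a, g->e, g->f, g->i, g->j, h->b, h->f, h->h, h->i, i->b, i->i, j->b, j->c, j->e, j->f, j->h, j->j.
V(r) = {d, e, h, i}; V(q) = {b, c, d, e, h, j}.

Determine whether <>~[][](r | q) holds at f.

Yes

Recall that []ψ holds at a world iff ψ holds at every accessible world, and <>ψ holds iff ψ holds at some accessible world.
At f: <>~[][](r | q) requires ~[][](r | q) at some successor in {b, c, e}.
  ~[][](r | q) holds at b, so <>~[][](r | q) is true at f.
    At b: [][](r | q) is false, so ~[][](r | q) is true.
      At b: [][](r | q) requires [](r | q) at every successor {b, j}.
        [](r | q) fails at j, so [][](r | q) is false at b.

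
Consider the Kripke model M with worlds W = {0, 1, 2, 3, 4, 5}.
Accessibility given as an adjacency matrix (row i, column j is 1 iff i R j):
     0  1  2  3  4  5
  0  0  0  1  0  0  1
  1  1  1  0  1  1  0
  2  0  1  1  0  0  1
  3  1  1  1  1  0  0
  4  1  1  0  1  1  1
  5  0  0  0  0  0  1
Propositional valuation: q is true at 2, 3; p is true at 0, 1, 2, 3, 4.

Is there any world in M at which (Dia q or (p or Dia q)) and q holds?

Let φ = (Dia q or (p or Dia q)) and q. Evaluate φ at each world:
  0 (successors {2, 5}): φ is false.
  1 (successors {0, 1, 3, 4}): φ is false.
  2 (successors {1, 2, 5}): φ is true.
  3 (successors {0, 1, 2, 3}): φ is true.
  4 (successors {0, 1, 3, 4, 5}): φ is false.
  5 (successors {5}): φ is false.
Detail at 2 (witness):
  At 2: Dia q or (p or Dia q) is true, q is true, so (Dia q or (p or Dia q)) and q is true.
    At 2: Dia q is true, p or Dia q is true, so Dia q or (p or Dia q) is true.
      At 2: Dia q requires q at some successor in {1, 2, 5}.
        q holds at 2, so Dia q is true at 2.
      At 2: p is true, Dia q is true, so p or Dia q is true.

Yes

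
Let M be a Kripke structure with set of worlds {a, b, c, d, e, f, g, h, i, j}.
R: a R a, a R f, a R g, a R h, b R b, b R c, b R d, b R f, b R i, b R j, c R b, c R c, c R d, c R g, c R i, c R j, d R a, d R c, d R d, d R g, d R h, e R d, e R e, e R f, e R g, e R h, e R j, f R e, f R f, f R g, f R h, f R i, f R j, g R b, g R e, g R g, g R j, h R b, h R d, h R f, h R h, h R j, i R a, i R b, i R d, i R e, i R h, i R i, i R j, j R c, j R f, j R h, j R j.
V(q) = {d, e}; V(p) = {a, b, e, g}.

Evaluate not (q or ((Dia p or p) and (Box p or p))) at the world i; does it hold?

Yes

At i: q or ((Dia p or p) and (Box p or p)) is false, so not (q or ((Dia p or p) and (Box p or p))) is true.
  At i: q is false, (Dia p or p) and (Box p or p) is false, so q or ((Dia p or p) and (Box p or p)) is false.
    At i: Dia p or p is true, Box p or p is false, so (Dia p or p) and (Box p or p) is false.
      At i: Dia p is true, p is false, so Dia p or p is true.
      At i: Box p is false, p is false, so Box p or p is false.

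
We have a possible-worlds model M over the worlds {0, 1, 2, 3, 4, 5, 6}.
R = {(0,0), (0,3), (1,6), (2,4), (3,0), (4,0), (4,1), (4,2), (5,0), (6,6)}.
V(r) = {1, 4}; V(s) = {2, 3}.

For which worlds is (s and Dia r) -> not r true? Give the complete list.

Recall that Dia ψ holds at a world iff ψ holds at some accessible world.
Let φ = (s and Dia r) -> not r. Evaluate φ at each world:
  0 (successors {0, 3}): φ is true.
  1 (successors {6}): φ is true.
  2 (successors {4}): φ is true.
  3 (successors {0}): φ is true.
  4 (successors {0, 1, 2}): φ is true.
  5 (successors {0}): φ is true.
  6 (successors {6}): φ is true.
For instance, at 1:
  At 1: s and Dia r is false, not r is false, so (s and Dia r) -> not r is true.
    At 1: s is false, Dia r is false, so s and Dia r is false.
      At 1: Dia r requires r at some successor in {6}.
        At 6: r is false.
      So Dia r is false at 1.
Satisfying worlds: {0, 1, 2, 3, 4, 5, 6}

0, 1, 2, 3, 4, 5, 6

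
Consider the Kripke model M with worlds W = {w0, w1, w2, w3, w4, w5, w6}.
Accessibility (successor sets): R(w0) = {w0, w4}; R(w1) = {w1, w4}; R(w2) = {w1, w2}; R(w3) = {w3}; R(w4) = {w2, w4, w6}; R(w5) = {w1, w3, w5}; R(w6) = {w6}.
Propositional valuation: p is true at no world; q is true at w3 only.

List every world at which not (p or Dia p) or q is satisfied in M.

Let φ = not (p or Dia p) or q. Evaluate φ at each world:
  w0 (successors {w0, w4}): φ is true.
  w1 (successors {w1, w4}): φ is true.
  w2 (successors {w1, w2}): φ is true.
  w3 (successors {w3}): φ is true.
  w4 (successors {w2, w4, w6}): φ is true.
  w5 (successors {w1, w3, w5}): φ is true.
  w6 (successors {w6}): φ is true.
For instance, at w3:
  At w3: not (p or Dia p) is true, q is true, so not (p or Dia p) or q is true.
    At w3: p or Dia p is false, so not (p or Dia p) is true.
      At w3: p is false, Dia p is false, so p or Dia p is false.
Satisfying worlds: {w0, w1, w2, w3, w4, w5, w6}

w0, w1, w2, w3, w4, w5, w6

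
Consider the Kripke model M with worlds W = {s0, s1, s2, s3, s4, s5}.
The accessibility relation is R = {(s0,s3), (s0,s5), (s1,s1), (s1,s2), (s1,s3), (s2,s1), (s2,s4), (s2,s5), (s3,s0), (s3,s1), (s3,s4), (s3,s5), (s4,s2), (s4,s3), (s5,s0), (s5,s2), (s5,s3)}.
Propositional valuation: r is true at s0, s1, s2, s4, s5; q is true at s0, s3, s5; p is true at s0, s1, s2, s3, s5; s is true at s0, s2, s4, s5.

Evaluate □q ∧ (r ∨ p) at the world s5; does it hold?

No

Recall that □ψ holds at a world iff ψ holds at every accessible world, and ◇ψ holds iff ψ holds at some accessible world.
At s5: □q is false, r ∨ p is true, so □q ∧ (r ∨ p) is false.
  At s5: □q requires q at every successor {s0, s2, s3}.
    q fails at s2, so □q is false at s5.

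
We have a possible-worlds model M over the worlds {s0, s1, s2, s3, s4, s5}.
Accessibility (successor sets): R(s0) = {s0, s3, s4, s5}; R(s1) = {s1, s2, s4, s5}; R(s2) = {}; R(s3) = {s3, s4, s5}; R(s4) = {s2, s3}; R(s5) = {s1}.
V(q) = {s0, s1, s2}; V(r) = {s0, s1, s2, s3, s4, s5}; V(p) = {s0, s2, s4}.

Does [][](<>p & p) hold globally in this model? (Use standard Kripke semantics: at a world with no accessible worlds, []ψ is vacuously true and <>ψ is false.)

Let φ = [][](<>p & p). Evaluate φ at each world:
  s0 (successors {s0, s3, s4, s5}): φ is false.
  s1 (successors {s1, s2, s4, s5}): φ is false.
  s2 (successors ∅): φ is true.
  s3 (successors {s3, s4, s5}): φ is false.
  s4 (successors {s2, s3}): φ is false.
  s5 (successors {s1}): φ is false.
Detail at s0 (counterexample):
  At s0: [][](<>p & p) requires [](<>p & p) at every successor {s0, s3, s4, s5}.
    [](<>p & p) fails at s0, so [][](<>p & p) is false at s0.
      At s0: [](<>p & p) requires <>p & p at every successor {s0, s3, s4, s5}.
        <>p & p fails at s3, so [](<>p & p) is false at s0.

No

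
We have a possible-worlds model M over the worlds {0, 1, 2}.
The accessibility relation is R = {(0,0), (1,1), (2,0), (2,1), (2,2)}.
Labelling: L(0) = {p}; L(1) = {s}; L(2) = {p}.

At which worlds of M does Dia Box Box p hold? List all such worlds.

0, 2

Let φ = Dia Box Box p. Evaluate φ at each world:
  0 (successors {0}): φ is true.
  1 (successors {1}): φ is false.
  2 (successors {0, 1, 2}): φ is true.
For instance, at 0:
  At 0: Dia Box Box p requires Box Box p at some successor in {0}.
    Box Box p holds at 0, so Dia Box Box p is true at 0.
      At 0: Box Box p requires Box p at every successor {0}.
        At 0: Box p is true.
      So Box Box p is true at 0.
Satisfying worlds: {0, 2}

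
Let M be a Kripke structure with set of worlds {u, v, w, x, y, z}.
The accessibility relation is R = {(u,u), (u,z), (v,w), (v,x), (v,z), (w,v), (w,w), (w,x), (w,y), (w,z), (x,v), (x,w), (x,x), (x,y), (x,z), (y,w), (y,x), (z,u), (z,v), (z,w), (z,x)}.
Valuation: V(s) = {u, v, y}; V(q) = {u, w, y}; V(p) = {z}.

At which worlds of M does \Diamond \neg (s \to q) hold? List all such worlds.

Let φ = \Diamond \neg (s \to q). Evaluate φ at each world:
  u (successors {u, z}): φ is false.
  v (successors {w, x, z}): φ is false.
  w (successors {v, w, x, y, z}): φ is true.
  x (successors {v, w, x, y, z}): φ is true.
  y (successors {w, x}): φ is false.
  z (successors {u, v, w, x}): φ is true.
For instance, at w:
  At w: \Diamond \neg (s \to q) requires \neg (s \to q) at some successor in {v, w, x, y, z}.
    \neg (s \to q) holds at v, so \Diamond \neg (s \to q) is true at w.
Satisfying worlds: {w, x, z}

w, x, z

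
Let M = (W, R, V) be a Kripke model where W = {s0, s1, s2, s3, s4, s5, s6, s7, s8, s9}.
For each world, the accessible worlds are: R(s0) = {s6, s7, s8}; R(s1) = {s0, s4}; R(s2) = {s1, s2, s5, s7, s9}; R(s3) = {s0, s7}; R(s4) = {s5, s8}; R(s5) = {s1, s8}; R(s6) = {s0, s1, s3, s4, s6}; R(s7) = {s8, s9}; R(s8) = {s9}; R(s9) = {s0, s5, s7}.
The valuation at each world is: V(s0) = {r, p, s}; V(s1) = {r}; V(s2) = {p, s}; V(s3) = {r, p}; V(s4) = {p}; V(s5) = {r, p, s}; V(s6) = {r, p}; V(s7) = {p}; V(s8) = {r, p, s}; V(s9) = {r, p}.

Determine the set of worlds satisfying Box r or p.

Let φ = Box r or p. Evaluate φ at each world:
  s0 (successors {s6, s7, s8}): φ is true.
  s1 (successors {s0, s4}): φ is false.
  s2 (successors {s1, s2, s5, s7, s9}): φ is true.
  s3 (successors {s0, s7}): φ is true.
  s4 (successors {s5, s8}): φ is true.
  s5 (successors {s1, s8}): φ is true.
  s6 (successors {s0, s1, s3, s4, s6}): φ is true.
  s7 (successors {s8, s9}): φ is true.
  s8 (successors {s9}): φ is true.
  s9 (successors {s0, s5, s7}): φ is true.
For instance, at s1:
  At s1: Box r is false, p is false, so Box r or p is false.
    At s1: Box r requires r at every successor {s0, s4}.
      r fails at s4, so Box r is false at s1.
Satisfying worlds: {s0, s2, s3, s4, s5, s6, s7, s8, s9}

s0, s2, s3, s4, s5, s6, s7, s8, s9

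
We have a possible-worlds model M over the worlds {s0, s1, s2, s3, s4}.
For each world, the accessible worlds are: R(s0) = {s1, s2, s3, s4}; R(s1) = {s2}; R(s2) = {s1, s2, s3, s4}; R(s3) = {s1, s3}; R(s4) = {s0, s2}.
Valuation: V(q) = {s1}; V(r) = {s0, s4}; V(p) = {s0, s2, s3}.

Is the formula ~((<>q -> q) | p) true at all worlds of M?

No

Let φ = ~((<>q -> q) | p). Evaluate φ at each world:
  s0 (successors {s1, s2, s3, s4}): φ is false.
  s1 (successors {s2}): φ is false.
  s2 (successors {s1, s2, s3, s4}): φ is false.
  s3 (successors {s1, s3}): φ is false.
  s4 (successors {s0, s2}): φ is false.
Detail at s0 (counterexample):
  At s0: (<>q -> q) | p is true, so ~((<>q -> q) | p) is false.
    At s0: <>q -> q is false, p is true, so (<>q -> q) | p is true.
      At s0: <>q is true, q is false, so <>q -> q is false.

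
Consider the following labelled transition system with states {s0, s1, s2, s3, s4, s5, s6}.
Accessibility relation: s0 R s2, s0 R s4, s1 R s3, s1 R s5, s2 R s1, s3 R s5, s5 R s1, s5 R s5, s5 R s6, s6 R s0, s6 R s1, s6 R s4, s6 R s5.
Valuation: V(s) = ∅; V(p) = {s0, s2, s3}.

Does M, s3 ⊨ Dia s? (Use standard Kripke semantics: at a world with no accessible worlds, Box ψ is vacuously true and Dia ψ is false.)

No

At s3: Dia s requires s at some successor in {s5}.
  At s5: s is false.
So Dia s is false at s3.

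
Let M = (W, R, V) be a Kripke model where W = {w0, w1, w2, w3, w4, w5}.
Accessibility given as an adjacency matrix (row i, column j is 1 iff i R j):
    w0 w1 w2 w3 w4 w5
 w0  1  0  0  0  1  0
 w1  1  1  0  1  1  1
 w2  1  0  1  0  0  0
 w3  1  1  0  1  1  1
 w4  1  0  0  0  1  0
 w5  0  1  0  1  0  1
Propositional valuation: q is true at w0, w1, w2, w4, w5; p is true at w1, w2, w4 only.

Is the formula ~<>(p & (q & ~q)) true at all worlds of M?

Let φ = ~<>(p & (q & ~q)). Evaluate φ at each world:
  w0 (successors {w0, w4}): φ is true.
  w1 (successors {w0, w1, w3, w4, w5}): φ is true.
  w2 (successors {w0, w2}): φ is true.
  w3 (successors {w0, w1, w3, w4, w5}): φ is true.
  w4 (successors {w0, w4}): φ is true.
  w5 (successors {w1, w3, w5}): φ is true.
For instance, at w5:
  At w5: <>(p & (q & ~q)) is false, so ~<>(p & (q & ~q)) is true.
    At w5: <>(p & (q & ~q)) requires p & (q & ~q) at some successor in {w1, w3, w5}.
      At w1: p & (q & ~q) is false.
      At w3: p & (q & ~q) is false.
      At w5: p & (q & ~q) is false.
    So <>(p & (q & ~q)) is false at w5.

Yes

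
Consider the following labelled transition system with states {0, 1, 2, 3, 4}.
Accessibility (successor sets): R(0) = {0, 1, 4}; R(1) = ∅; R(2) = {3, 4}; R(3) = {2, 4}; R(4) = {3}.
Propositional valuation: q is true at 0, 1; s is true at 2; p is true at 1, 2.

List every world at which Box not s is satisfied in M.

0, 1, 2, 4

Let φ = Box not s. Evaluate φ at each world:
  0 (successors {0, 1, 4}): φ is true.
  1 (successors ∅): φ is true.
  2 (successors {3, 4}): φ is true.
  3 (successors {2, 4}): φ is false.
  4 (successors {3}): φ is true.
For instance, at 0:
  At 0: Box not s requires not s at every successor {0, 1, 4}.
    At 0: not s is true.
    At 1: not s is true.
    At 4: not s is true.
  So Box not s is true at 0.
Satisfying worlds: {0, 1, 2, 4}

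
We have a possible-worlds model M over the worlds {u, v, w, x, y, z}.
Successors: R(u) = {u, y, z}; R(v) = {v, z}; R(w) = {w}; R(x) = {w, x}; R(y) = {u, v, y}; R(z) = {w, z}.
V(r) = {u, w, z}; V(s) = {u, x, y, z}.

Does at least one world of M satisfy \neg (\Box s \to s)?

No

Let φ = \neg (\Box s \to s). Evaluate φ at each world:
  u (successors {u, y, z}): φ is false.
  v (successors {v, z}): φ is false.
  w (successors {w}): φ is false.
  x (successors {w, x}): φ is false.
  y (successors {u, v, y}): φ is false.
  z (successors {w, z}): φ is false.
For instance, at x:
  At x: \Box s \to s is true, so \neg (\Box s \to s) is false.
    At x: \Box s is false, s is true, so \Box s \to s is true.
      At x: \Box s requires s at every successor {w, x}.
        s fails at w, so \Box s is false at x.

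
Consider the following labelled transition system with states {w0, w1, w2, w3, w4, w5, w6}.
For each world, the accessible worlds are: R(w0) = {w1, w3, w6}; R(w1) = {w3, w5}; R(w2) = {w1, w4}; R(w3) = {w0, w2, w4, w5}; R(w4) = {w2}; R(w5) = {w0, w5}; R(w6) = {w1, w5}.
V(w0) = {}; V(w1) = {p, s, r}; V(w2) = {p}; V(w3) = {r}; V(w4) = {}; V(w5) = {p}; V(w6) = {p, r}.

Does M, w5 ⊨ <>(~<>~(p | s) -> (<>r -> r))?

Yes

Recall that <>ψ holds at a world iff ψ holds at some accessible world.
At w5: <>(~<>~(p | s) -> (<>r -> r)) requires ~<>~(p | s) -> (<>r -> r) at some successor in {w0, w5}.
  ~<>~(p | s) -> (<>r -> r) holds at w0, so <>(~<>~(p | s) -> (<>r -> r)) is true at w5.
    At w0: ~<>~(p | s) is false, <>r -> r is false, so ~<>~(p | s) -> (<>r -> r) is true.
      At w0: <>~(p | s) is true, so ~<>~(p | s) is false.
      At w0: <>r is true, r is false, so <>r -> r is false.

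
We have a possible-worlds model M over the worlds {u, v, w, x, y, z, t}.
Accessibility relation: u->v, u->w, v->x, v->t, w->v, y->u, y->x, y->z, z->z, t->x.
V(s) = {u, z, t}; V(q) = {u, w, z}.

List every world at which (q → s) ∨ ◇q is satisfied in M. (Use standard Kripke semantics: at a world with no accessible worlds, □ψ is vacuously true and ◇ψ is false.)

Recall that ◇ψ holds at a world iff ψ holds at some accessible world.
Let φ = (q → s) ∨ ◇q. Evaluate φ at each world:
  u (successors {v, w}): φ is true.
  v (successors {x, t}): φ is true.
  w (successors {v}): φ is false.
  x (successors ∅): φ is true.
  y (successors {u, x, z}): φ is true.
  z (successors {z}): φ is true.
  t (successors {x}): φ is true.
For instance, at t:
  At t: q → s is true, ◇q is false, so (q → s) ∨ ◇q is true.
    At t: ◇q requires q at some successor in {x}.
      At x: q is false.
    So ◇q is false at t.
Satisfying worlds: {u, v, x, y, z, t}

u, v, x, y, z, t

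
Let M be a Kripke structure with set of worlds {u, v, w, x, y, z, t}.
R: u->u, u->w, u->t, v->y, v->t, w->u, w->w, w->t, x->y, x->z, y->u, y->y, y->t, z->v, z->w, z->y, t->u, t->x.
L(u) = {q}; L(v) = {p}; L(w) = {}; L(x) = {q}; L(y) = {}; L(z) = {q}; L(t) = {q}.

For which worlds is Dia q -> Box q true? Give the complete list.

z, t

Recall that Box ψ holds at a world iff ψ holds at every accessible world, and Dia ψ holds iff ψ holds at some accessible world.
Let φ = Dia q -> Box q. Evaluate φ at each world:
  u (successors {u, w, t}): φ is false.
  v (successors {y, t}): φ is false.
  w (successors {u, w, t}): φ is false.
  x (successors {y, z}): φ is false.
  y (successors {u, y, t}): φ is false.
  z (successors {v, w, y}): φ is true.
  t (successors {u, x}): φ is true.
For instance, at x:
  At x: Dia q is true, Box q is false, so Dia q -> Box q is false.
    At x: Dia q requires q at some successor in {y, z}.
      q holds at z, so Dia q is true at x.
    At x: Box q requires q at every successor {y, z}.
      q fails at y, so Box q is false at x.
Satisfying worlds: {z, t}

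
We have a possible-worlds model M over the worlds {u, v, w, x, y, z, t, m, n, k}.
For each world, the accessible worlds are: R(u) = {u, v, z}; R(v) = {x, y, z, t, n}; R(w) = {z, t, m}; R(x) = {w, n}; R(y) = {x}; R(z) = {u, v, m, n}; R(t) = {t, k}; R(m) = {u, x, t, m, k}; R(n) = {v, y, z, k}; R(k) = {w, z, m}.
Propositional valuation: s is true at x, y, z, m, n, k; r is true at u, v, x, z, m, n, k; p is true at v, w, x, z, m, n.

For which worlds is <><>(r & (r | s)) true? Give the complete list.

u, v, w, x, y, z, t, m, n, k

Let φ = <><>(r & (r | s)). Evaluate φ at each world:
  u (successors {u, v, z}): φ is true.
  v (successors {x, y, z, t, n}): φ is true.
  w (successors {z, t, m}): φ is true.
  x (successors {w, n}): φ is true.
  y (successors {x}): φ is true.
  z (successors {u, v, m, n}): φ is true.
  t (successors {t, k}): φ is true.
  m (successors {u, x, t, m, k}): φ is true.
  n (successors {v, y, z, k}): φ is true.
  k (successors {w, z, m}): φ is true.
For instance, at z:
  At z: <><>(r & (r | s)) requires <>(r & (r | s)) at some successor in {u, v, m, n}.
    <>(r & (r | s)) holds at u, so <><>(r & (r | s)) is true at z.
      At u: <>(r & (r | s)) requires r & (r | s) at some successor in {u, v, z}.
        r & (r | s) holds at u, so <>(r & (r | s)) is true at u.
Satisfying worlds: {u, v, w, x, y, z, t, m, n, k}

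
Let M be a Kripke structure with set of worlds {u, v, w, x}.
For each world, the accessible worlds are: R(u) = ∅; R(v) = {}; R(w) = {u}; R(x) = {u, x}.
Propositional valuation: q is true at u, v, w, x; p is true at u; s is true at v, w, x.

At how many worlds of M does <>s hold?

1

Recall that <>ψ holds at a world iff ψ holds at some accessible world.
Let φ = <>s. Evaluate φ at each world:
  u (successors ∅): φ is false.
  v (successors ∅): φ is false.
  w (successors {u}): φ is false.
  x (successors {u, x}): φ is true.
For instance, at x:
  At x: <>s requires s at some successor in {u, x}.
    s holds at x, so <>s is true at x.
Satisfying worlds: {x}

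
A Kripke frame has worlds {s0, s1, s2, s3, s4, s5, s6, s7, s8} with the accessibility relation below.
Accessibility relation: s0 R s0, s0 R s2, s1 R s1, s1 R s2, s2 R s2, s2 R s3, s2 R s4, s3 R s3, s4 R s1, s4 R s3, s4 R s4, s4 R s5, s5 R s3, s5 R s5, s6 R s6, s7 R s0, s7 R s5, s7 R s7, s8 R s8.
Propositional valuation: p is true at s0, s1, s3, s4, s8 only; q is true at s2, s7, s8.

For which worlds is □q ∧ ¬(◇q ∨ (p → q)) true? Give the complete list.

none

Recall that □ψ holds at a world iff ψ holds at every accessible world, and ◇ψ holds iff ψ holds at some accessible world.
Let φ = □q ∧ ¬(◇q ∨ (p → q)). Evaluate φ at each world:
  s0 (successors {s0, s2}): φ is false.
  s1 (successors {s1, s2}): φ is false.
  s2 (successors {s2, s3, s4}): φ is false.
  s3 (successors {s3}): φ is false.
  s4 (successors {s1, s3, s4, s5}): φ is false.
  s5 (successors {s3, s5}): φ is false.
  s6 (successors {s6}): φ is false.
  s7 (successors {s0, s5, s7}): φ is false.
  s8 (successors {s8}): φ is false.
For instance, at s6:
  At s6: □q is false, ¬(◇q ∨ (p → q)) is false, so □q ∧ ¬(◇q ∨ (p → q)) is false.
    At s6: □q requires q at every successor {s6}.
      q fails at s6, so □q is false at s6.
    At s6: ◇q ∨ (p → q) is true, so ¬(◇q ∨ (p → q)) is false.
      At s6: ◇q is false, p → q is true, so ◇q ∨ (p → q) is true.
Satisfying worlds: none.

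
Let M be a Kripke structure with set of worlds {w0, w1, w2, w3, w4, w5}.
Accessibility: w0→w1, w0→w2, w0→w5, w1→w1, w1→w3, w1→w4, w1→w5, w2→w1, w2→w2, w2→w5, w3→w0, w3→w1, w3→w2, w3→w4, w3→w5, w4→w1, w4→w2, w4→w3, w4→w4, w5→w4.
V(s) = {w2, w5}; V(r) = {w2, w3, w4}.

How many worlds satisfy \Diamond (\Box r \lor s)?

Let φ = \Diamond (\Box r \lor s). Evaluate φ at each world:
  w0 (successors {w1, w2, w5}): φ is true.
  w1 (successors {w1, w3, w4, w5}): φ is true.
  w2 (successors {w1, w2, w5}): φ is true.
  w3 (successors {w0, w1, w2, w4, w5}): φ is true.
  w4 (successors {w1, w2, w3, w4}): φ is true.
  w5 (successors {w4}): φ is false.
For instance, at w0:
  At w0: \Diamond (\Box r \lor s) requires \Box r \lor s at some successor in {w1, w2, w5}.
    \Box r \lor s holds at w2, so \Diamond (\Box r \lor s) is true at w0.
      At w2: \Box r is false, s is true, so \Box r \lor s is true.
Satisfying worlds: {w0, w1, w2, w3, w4}

5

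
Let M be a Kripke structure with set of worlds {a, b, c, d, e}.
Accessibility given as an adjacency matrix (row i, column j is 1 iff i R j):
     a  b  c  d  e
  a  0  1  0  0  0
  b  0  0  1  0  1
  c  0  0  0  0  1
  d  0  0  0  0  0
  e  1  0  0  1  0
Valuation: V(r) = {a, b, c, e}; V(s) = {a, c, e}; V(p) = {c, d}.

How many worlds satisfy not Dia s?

2

Recall that Dia ψ holds at a world iff ψ holds at some accessible world.
Let φ = not Dia s. Evaluate φ at each world:
  a (successors {b}): φ is true.
  b (successors {c, e}): φ is false.
  c (successors {e}): φ is false.
  d (successors ∅): φ is true.
  e (successors {a, d}): φ is false.
For instance, at c:
  At c: Dia s is true, so not Dia s is false.
    At c: Dia s requires s at some successor in {e}.
      s holds at e, so Dia s is true at c.
Satisfying worlds: {a, d}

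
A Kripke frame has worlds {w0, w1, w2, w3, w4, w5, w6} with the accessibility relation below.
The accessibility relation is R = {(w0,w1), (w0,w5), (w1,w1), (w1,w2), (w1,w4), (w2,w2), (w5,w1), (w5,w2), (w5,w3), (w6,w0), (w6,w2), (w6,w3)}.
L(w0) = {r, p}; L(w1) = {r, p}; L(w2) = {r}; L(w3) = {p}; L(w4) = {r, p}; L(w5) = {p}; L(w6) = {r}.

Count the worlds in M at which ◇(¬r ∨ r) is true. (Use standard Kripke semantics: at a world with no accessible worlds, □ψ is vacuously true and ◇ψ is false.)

5

Let φ = ◇(¬r ∨ r). Evaluate φ at each world:
  w0 (successors {w1, w5}): φ is true.
  w1 (successors {w1, w2, w4}): φ is true.
  w2 (successors {w2}): φ is true.
  w3 (successors ∅): φ is false.
  w4 (successors ∅): φ is false.
  w5 (successors {w1, w2, w3}): φ is true.
  w6 (successors {w0, w2, w3}): φ is true.
For instance, at w2:
  At w2: ◇(¬r ∨ r) requires ¬r ∨ r at some successor in {w2}.
    ¬r ∨ r holds at w2, so ◇(¬r ∨ r) is true at w2.
Satisfying worlds: {w0, w1, w2, w5, w6}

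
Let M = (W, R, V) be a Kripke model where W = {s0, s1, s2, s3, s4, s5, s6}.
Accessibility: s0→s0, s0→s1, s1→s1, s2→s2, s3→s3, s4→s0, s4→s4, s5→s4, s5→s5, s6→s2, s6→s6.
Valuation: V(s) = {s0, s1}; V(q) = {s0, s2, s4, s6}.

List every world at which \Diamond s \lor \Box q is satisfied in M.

s0, s1, s2, s4, s6

Let φ = \Diamond s \lor \Box q. Evaluate φ at each world:
  s0 (successors {s0, s1}): φ is true.
  s1 (successors {s1}): φ is true.
  s2 (successors {s2}): φ is true.
  s3 (successors {s3}): φ is false.
  s4 (successors {s0, s4}): φ is true.
  s5 (successors {s4, s5}): φ is false.
  s6 (successors {s2, s6}): φ is true.
For instance, at s4:
  At s4: \Diamond s is true, \Box q is true, so \Diamond s \lor \Box q is true.
    At s4: \Diamond s requires s at some successor in {s0, s4}.
      s holds at s0, so \Diamond s is true at s4.
    At s4: \Box q requires q at every successor {s0, s4}.
      At s0: q is true.
      At s4: q is true.
    So \Box q is true at s4.
Satisfying worlds: {s0, s1, s2, s4, s6}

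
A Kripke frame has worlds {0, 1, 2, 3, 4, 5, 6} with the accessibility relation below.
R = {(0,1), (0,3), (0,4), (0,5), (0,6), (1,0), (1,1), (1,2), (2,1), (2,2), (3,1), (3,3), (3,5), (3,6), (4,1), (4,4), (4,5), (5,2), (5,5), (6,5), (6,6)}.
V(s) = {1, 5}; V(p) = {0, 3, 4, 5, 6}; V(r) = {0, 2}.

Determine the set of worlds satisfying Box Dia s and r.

0, 2

Let φ = Box Dia s and r. Evaluate φ at each world:
  0 (successors {1, 3, 4, 5, 6}): φ is true.
  1 (successors {0, 1, 2}): φ is false.
  2 (successors {1, 2}): φ is true.
  3 (successors {1, 3, 5, 6}): φ is false.
  4 (successors {1, 4, 5}): φ is false.
  5 (successors {2, 5}): φ is false.
  6 (successors {5, 6}): φ is false.
For instance, at 2:
  At 2: Box Dia s is true, r is true, so Box Dia s and r is true.
    At 2: Box Dia s requires Dia s at every successor {1, 2}.
      At 1: Dia s is true.
      At 2: Dia s is true.
    So Box Dia s is true at 2.
Satisfying worlds: {0, 2}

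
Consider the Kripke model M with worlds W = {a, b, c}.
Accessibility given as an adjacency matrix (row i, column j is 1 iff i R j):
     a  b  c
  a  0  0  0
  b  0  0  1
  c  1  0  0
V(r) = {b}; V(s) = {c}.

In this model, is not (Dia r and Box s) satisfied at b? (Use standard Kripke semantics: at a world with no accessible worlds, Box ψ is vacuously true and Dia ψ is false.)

Yes

At b: Dia r and Box s is false, so not (Dia r and Box s) is true.
  At b: Dia r is false, Box s is true, so Dia r and Box s is false.
    At b: Dia r requires r at some successor in {c}.
      At c: r is false.
    So Dia r is false at b.
    At b: Box s requires s at every successor {c}.
      At c: s is true.
    So Box s is true at b.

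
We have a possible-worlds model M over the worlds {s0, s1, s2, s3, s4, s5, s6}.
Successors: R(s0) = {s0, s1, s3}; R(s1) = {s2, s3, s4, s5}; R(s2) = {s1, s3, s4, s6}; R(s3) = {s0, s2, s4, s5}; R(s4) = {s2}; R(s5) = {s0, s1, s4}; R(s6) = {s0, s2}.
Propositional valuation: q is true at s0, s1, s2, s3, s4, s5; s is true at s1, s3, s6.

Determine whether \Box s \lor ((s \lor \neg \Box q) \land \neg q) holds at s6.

Recall that \Box ψ holds at a world iff ψ holds at every accessible world, and \Diamond ψ holds iff ψ holds at some accessible world.
At s6: \Box s is false, (s \lor \neg \Box q) \land \neg q is true, so \Box s \lor ((s \lor \neg \Box q) \land \neg q) is true.
  At s6: \Box s requires s at every successor {s0, s2}.
    s fails at s0, so \Box s is false at s6.
  At s6: s \lor \neg \Box q is true, \neg q is true, so (s \lor \neg \Box q) \land \neg q is true.
    At s6: s is true, \neg \Box q is false, so s \lor \neg \Box q is true.
      At s6: \Box q is true, so \neg \Box q is false.

Yes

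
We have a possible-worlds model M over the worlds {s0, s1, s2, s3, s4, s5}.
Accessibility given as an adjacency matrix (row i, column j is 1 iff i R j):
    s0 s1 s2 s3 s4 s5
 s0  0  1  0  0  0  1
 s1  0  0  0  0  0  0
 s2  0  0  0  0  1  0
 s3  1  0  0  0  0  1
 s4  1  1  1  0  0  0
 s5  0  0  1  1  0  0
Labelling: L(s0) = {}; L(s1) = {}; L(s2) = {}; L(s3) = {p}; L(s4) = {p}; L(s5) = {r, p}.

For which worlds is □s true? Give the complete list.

Let φ = □s. Evaluate φ at each world:
  s0 (successors {s1, s5}): φ is false.
  s1 (successors ∅): φ is true.
  s2 (successors {s4}): φ is false.
  s3 (successors {s0, s5}): φ is false.
  s4 (successors {s0, s1, s2}): φ is false.
  s5 (successors {s2, s3}): φ is false.
For instance, at s3:
  At s3: □s requires s at every successor {s0, s5}.
    s fails at s0, so □s is false at s3.
Satisfying worlds: {s1}

s1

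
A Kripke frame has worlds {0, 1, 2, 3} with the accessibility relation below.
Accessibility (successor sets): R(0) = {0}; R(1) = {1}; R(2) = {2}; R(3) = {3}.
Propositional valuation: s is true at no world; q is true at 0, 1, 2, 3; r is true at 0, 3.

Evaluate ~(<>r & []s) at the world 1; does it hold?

At 1: <>r & []s is false, so ~(<>r & []s) is true.
  At 1: <>r is false, []s is false, so <>r & []s is false.
    At 1: <>r requires r at some successor in {1}.
      At 1: r is false.
    So <>r is false at 1.
    At 1: []s requires s at every successor {1}.
      s fails at 1, so []s is false at 1.

Yes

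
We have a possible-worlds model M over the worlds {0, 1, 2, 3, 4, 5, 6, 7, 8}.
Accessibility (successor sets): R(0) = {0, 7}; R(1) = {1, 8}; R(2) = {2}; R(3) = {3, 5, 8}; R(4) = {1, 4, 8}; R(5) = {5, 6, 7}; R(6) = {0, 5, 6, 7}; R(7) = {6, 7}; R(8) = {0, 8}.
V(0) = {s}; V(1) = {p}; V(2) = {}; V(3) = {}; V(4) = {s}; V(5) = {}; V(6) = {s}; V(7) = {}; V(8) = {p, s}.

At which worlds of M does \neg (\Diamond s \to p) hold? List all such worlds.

Let φ = \neg (\Diamond s \to p). Evaluate φ at each world:
  0 (successors {0, 7}): φ is true.
  1 (successors {1, 8}): φ is false.
  2 (successors {2}): φ is false.
  3 (successors {3, 5, 8}): φ is true.
  4 (successors {1, 4, 8}): φ is true.
  5 (successors {5, 6, 7}): φ is true.
  6 (successors {0, 5, 6, 7}): φ is true.
  7 (successors {6, 7}): φ is true.
  8 (successors {0, 8}): φ is false.
For instance, at 4:
  At 4: \Diamond s \to p is false, so \neg (\Diamond s \to p) is true.
    At 4: \Diamond s is true, p is false, so \Diamond s \to p is false.
      At 4: \Diamond s requires s at some successor in {1, 4, 8}.
        s holds at 4, so \Diamond s is true at 4.
Satisfying worlds: {0, 3, 4, 5, 6, 7}

0, 3, 4, 5, 6, 7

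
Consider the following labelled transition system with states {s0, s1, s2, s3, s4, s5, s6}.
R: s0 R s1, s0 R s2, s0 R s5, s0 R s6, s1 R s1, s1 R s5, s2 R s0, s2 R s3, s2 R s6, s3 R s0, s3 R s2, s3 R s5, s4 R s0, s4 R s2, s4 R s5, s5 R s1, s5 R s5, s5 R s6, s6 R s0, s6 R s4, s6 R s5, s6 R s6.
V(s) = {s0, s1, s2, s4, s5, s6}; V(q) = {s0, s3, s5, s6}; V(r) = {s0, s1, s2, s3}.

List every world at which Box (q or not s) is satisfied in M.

Let φ = Box (q or not s). Evaluate φ at each world:
  s0 (successors {s1, s2, s5, s6}): φ is false.
  s1 (successors {s1, s5}): φ is false.
  s2 (successors {s0, s3, s6}): φ is true.
  s3 (successors {s0, s2, s5}): φ is false.
  s4 (successors {s0, s2, s5}): φ is false.
  s5 (successors {s1, s5, s6}): φ is false.
  s6 (successors {s0, s4, s5, s6}): φ is false.
For instance, at s1:
  At s1: Box (q or not s) requires q or not s at every successor {s1, s5}.
    q or not s fails at s1, so Box (q or not s) is false at s1.
Satisfying worlds: {s2}

s2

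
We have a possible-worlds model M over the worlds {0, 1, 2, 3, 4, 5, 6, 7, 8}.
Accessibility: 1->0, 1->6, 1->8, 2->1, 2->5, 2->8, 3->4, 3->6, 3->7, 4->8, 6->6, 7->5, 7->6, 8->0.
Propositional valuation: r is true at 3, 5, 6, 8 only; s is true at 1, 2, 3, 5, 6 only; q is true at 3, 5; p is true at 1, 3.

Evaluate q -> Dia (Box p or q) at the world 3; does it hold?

No

At 3: q is true, Dia (Box p or q) is false, so q -> Dia (Box p or q) is false.
  At 3: Dia (Box p or q) requires Box p or q at some successor in {4, 6, 7}.
    At 4: Box p or q is false.
    At 6: Box p or q is false.
    At 7: Box p or q is false.
  So Dia (Box p or q) is false at 3.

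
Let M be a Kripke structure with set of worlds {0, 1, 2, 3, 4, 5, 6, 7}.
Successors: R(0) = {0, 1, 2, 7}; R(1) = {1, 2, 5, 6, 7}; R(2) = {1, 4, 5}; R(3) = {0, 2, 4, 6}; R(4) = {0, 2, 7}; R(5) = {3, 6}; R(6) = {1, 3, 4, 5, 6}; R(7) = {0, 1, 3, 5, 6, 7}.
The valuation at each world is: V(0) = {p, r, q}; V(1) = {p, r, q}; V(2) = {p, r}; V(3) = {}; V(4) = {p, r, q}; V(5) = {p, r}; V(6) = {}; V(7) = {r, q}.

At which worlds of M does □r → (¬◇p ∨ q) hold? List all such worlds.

Let φ = □r → (¬◇p ∨ q). Evaluate φ at each world:
  0 (successors {0, 1, 2, 7}): φ is true.
  1 (successors {1, 2, 5, 6, 7}): φ is true.
  2 (successors {1, 4, 5}): φ is false.
  3 (successors {0, 2, 4, 6}): φ is true.
  4 (successors {0, 2, 7}): φ is true.
  5 (successors {3, 6}): φ is true.
  6 (successors {1, 3, 4, 5, 6}): φ is true.
  7 (successors {0, 1, 3, 5, 6, 7}): φ is true.
For instance, at 7:
  At 7: □r is false, ¬◇p ∨ q is true, so □r → (¬◇p ∨ q) is true.
    At 7: □r requires r at every successor {0, 1, 3, 5, 6, 7}.
      r fails at 3, so □r is false at 7.
    At 7: ¬◇p is false, q is true, so ¬◇p ∨ q is true.
      At 7: ◇p is true, so ¬◇p is false.
Satisfying worlds: {0, 1, 3, 4, 5, 6, 7}

0, 1, 3, 4, 5, 6, 7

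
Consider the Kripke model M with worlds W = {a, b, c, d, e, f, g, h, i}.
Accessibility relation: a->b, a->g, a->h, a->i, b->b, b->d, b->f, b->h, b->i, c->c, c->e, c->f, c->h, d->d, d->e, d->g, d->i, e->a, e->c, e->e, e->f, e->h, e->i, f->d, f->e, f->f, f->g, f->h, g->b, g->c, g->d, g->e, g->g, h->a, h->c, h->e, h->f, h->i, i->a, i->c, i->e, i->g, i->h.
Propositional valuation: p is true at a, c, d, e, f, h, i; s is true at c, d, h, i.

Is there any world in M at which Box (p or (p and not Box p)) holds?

Recall that Box ψ holds at a world iff ψ holds at every accessible world, and Dia ψ holds iff ψ holds at some accessible world.
Let φ = Box (p or (p and not Box p)). Evaluate φ at each world:
  a (successors {b, g, h, i}): φ is false.
  b (successors {b, d, f, h, i}): φ is false.
  c (successors {c, e, f, h}): φ is true.
  d (successors {d, e, g, i}): φ is false.
  e (successors {a, c, e, f, h, i}): φ is true.
  f (successors {d, e, f, g, h}): φ is false.
  g (successors {b, c, d, e, g}): φ is false.
  h (successors {a, c, e, f, i}): φ is true.
  i (successors {a, c, e, g, h}): φ is false.
Detail at c (witness):
  At c: Box (p or (p and not Box p)) requires p or (p and not Box p) at every successor {c, e, f, h}.
    At c: p or (p and not Box p) is true.
    At e: p or (p and not Box p) is true.
    At f: p or (p and not Box p) is true.
    At h: p or (p and not Box p) is true.
  So Box (p or (p and not Box p)) is true at c.

Yes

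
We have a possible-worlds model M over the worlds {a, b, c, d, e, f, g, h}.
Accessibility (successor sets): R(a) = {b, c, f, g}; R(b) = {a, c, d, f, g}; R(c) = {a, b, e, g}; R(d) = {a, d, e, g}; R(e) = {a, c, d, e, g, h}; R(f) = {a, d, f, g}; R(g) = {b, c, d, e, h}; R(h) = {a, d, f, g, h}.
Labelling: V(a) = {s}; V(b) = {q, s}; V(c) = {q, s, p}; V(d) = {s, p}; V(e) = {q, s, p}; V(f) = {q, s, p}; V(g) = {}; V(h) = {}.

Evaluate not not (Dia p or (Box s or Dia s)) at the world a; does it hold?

At a: not (Dia p or (Box s or Dia s)) is false, so not not (Dia p or (Box s or Dia s)) is true.
  At a: Dia p or (Box s or Dia s) is true, so not (Dia p or (Box s or Dia s)) is false.
    At a: Dia p is true, Box s or Dia s is true, so Dia p or (Box s or Dia s) is true.
      At a: Dia p requires p at some successor in {b, c, f, g}.
        p holds at c, so Dia p is true at a.
      At a: Box s is false, Dia s is true, so Box s or Dia s is true.

Yes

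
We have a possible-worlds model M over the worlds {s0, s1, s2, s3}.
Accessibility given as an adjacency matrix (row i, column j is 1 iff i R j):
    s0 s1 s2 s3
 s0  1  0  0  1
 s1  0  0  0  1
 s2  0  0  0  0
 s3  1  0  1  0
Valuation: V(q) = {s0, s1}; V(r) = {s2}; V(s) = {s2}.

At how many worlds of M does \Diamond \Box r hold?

1

Recall that \Box ψ holds at a world iff ψ holds at every accessible world, and \Diamond ψ holds iff ψ holds at some accessible world.
Let φ = \Diamond \Box r. Evaluate φ at each world:
  s0 (successors {s0, s3}): φ is false.
  s1 (successors {s3}): φ is false.
  s2 (successors ∅): φ is false.
  s3 (successors {s0, s2}): φ is true.
For instance, at s0:
  At s0: \Diamond \Box r requires \Box r at some successor in {s0, s3}.
    At s0: \Box r is false.
    At s3: \Box r is false.
  So \Diamond \Box r is false at s0.
Satisfying worlds: {s3}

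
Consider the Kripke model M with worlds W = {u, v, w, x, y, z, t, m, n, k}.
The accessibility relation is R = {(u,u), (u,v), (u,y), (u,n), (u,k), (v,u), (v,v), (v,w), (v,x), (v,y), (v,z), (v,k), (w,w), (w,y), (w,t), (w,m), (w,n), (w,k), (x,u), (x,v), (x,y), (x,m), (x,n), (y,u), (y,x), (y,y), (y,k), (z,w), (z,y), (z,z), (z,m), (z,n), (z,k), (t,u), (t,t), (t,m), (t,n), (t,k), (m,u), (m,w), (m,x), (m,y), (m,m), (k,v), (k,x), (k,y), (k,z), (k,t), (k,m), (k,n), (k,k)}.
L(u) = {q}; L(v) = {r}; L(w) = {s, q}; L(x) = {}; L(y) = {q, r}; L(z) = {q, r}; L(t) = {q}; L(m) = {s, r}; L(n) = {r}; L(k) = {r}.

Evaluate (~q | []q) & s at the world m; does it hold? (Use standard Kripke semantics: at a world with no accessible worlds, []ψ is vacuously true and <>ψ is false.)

Yes

At m: ~q | []q is true, s is true, so (~q | []q) & s is true.
  At m: ~q is true, []q is false, so ~q | []q is true.
    At m: []q requires q at every successor {u, w, x, y, m}.
      q fails at x, so []q is false at m.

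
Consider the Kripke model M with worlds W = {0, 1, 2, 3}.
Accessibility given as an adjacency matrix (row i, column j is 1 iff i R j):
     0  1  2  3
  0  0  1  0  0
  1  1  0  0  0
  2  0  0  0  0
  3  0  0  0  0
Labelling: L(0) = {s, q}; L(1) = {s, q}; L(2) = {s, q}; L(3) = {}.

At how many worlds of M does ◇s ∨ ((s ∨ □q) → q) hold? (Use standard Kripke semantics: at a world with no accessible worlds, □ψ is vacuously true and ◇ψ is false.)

3

Recall that □ψ holds at a world iff ψ holds at every accessible world, and ◇ψ holds iff ψ holds at some accessible world.
Let φ = ◇s ∨ ((s ∨ □q) → q). Evaluate φ at each world:
  0 (successors {1}): φ is true.
  1 (successors {0}): φ is true.
  2 (successors ∅): φ is true.
  3 (successors ∅): φ is false.
For instance, at 0:
  At 0: ◇s is true, (s ∨ □q) → q is true, so ◇s ∨ ((s ∨ □q) → q) is true.
    At 0: ◇s requires s at some successor in {1}.
      s holds at 1, so ◇s is true at 0.
    At 0: s ∨ □q is true, q is true, so (s ∨ □q) → q is true.
      At 0: s is true, □q is true, so s ∨ □q is true.
Satisfying worlds: {0, 1, 2}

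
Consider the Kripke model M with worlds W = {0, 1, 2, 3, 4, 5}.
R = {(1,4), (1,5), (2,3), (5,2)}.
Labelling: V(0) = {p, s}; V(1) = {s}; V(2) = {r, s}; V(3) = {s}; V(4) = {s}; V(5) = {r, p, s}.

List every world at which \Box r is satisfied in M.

0, 3, 4, 5

Recall that \Box ψ holds at a world iff ψ holds at every accessible world, and \Diamond ψ holds iff ψ holds at some accessible world.
Let φ = \Box r. Evaluate φ at each world:
  0 (successors ∅): φ is true.
  1 (successors {4, 5}): φ is false.
  2 (successors {3}): φ is false.
  3 (successors ∅): φ is true.
  4 (successors ∅): φ is true.
  5 (successors {2}): φ is true.
For instance, at 1:
  At 1: \Box r requires r at every successor {4, 5}.
    r fails at 4, so \Box r is false at 1.
Satisfying worlds: {0, 3, 4, 5}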